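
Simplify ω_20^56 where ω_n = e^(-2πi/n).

Since ω_20^20 = 1, powers reduce modulo 20.
56 mod 20 = 16
So ω_20^56 = ω_20^16 = e^(-2πi·16/20)

ω_20^56 = ω_20^16 = 0.3090+0.9511i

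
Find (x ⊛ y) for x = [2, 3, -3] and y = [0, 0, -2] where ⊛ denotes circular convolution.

(x ⊛ y)[n] = Σ(m=0 to 2) x[m] · y[(n-m) mod 3]

Computing each output sample:
(x ⊛ y)[0] = -6
(x ⊛ y)[1] = 6
(x ⊛ y)[2] = -4

x ⊛ y = [-6, 6, -4]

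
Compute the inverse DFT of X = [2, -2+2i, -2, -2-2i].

x[n] = (1/4) Σ(k=0 to 3) X[k] · e^(2πikn/4)

Computing each x[n]:
x[0] = -1
x[1] = 0
x[2] = 1
x[3] = 2

x = [-1, 0, 1, 2]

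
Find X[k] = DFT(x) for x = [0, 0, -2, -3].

X[k] = Σ(n=0 to 3) x[n] · ω_4^(nk)
where ω_4 = e^(-2πi/4)

Computing each X[k]:
X[0] = -5
X[1] = 2-3i
X[2] = 1
X[3] = 2+3i

X = [-5, 2-3i, 1, 2+3i]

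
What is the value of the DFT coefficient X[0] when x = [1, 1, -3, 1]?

X[0] = Σ(n=0 to 3) x[n] · ω_4^0 = Σ x[n]
= (1) + (1) + (-3) + (1)

X[0] = 0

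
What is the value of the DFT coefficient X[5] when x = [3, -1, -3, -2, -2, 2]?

X[5] = Σ(n=0 to 5) x[n] · ω_6^(5n) where ω_6 = e^(-2πi/6)
= (3)·ω_6^0 + (-1)·ω_6^5 + (-3)·ω_6^10 + (-2)·ω_6^15 + (-2)·ω_6^20 + (2)·ω_6^25

X[5] = 8.0000-3.4641i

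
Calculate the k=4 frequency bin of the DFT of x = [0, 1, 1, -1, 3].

X[4] = Σ(n=0 to 4) x[n] · ω_5^(4n) where ω_5 = e^(-2πi/5)
= (0)·ω_5^0 + (1)·ω_5^4 + (1)·ω_5^8 + (-1)·ω_5^12 + (3)·ω_5^16

X[4] = 1.2361-0.7265i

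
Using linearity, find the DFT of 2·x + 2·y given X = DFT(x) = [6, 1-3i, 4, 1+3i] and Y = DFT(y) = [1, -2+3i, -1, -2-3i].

By linearity: DFT(2x + 2y) = 2·DFT(x) + 2·DFT(y)
= 2·[6, 1-3i, 4, 1+3i] + 2·[1, -2+3i, -1, -2-3i]

Computing element-wise:
Z[0] = 2·(6) + 2·(1) = 14
Z[1] = 2·(1-3i) + 2·(-2+3i) = -2
Z[2] = 2·(4) + 2·(-1) = 6
Z[3] = 2·(1+3i) + 2·(-2-3i) = -2

DFT(2x + 2y) = 2·X + 2·Y = [14, -2, 6, -2]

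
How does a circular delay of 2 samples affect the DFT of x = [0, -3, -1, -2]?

Time shift by 2: X_shifted[k] = ω_4^(2k) · X[k]
Shifted x = [-1, -2, 0, -3]

DFT(x[n-2]) = [-6, -1-1i, 4, -1+1i]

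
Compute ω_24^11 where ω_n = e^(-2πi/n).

ω_24^11 = e^(-2πi·11/24)
= cos(-2π·11/24) + i·sin(-2π·11/24)
= cos(-22π/24) + i·sin(-22π/24)

ω_24^11 = cos(-22π/24) + i·sin(-22π/24) = -0.9659-0.2588i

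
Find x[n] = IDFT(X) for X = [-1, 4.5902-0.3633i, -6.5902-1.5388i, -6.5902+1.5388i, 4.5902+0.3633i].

x[n] = (1/5) Σ(k=0 to 4) X[k] · e^(2πikn/5)

Computing each x[n]:
x[0] = -1
x[1] = 3
x[2] = -3
x[3] = -2
x[4] = 2

x = [-1, 3, -3, -2, 2]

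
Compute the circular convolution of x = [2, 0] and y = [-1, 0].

(x ⊛ y)[n] = Σ(m=0 to 1) x[m] · y[(n-m) mod 2]

Computing each output sample:
(x ⊛ y)[0] = -2
(x ⊛ y)[1] = 0

x ⊛ y = [-2, 0]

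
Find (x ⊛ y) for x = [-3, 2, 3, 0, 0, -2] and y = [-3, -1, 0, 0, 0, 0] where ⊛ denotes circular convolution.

(x ⊛ y)[n] = Σ(m=0 to 5) x[m] · y[(n-m) mod 6]

Computing each output sample:
(x ⊛ y)[0] = 11
(x ⊛ y)[1] = -3
(x ⊛ y)[2] = -11
(x ⊛ y)[3] = -3
(x ⊛ y)[4] = 0
(x ⊛ y)[5] = 6

x ⊛ y = [11, -3, -11, -3, 0, 6]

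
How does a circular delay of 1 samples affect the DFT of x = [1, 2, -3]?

Time shift by 1: X_shifted[k] = ω_3^(1k) · X[k]
Shifted x = [-3, 1, 2]

DFT(x[n-1]) = [0, -4.5000+0.8660i, -4.5000-0.8660i]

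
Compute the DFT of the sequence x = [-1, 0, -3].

X[k] = Σ(n=0 to 2) x[n] · ω_3^(nk)
where ω_3 = e^(-2πi/3)

Computing each X[k]:
X[0] = -4
X[1] = 0.5000-2.5981i
X[2] = 0.5000+2.5981i

X = [-4, 0.5000-2.5981i, 0.5000+2.5981i]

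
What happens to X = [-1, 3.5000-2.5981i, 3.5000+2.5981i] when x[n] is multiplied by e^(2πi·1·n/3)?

Modulation property: DFT(ω_3^(-1n)·x[n]) = X[(k-1) mod 3], so circularly shift X by 1 positions.

X[k-1] = [3.5000+2.5981i, -1, 3.5000-2.5981i]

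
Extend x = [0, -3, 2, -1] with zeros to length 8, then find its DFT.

Original 4-point DFT: [-2, -2+2i, 6, -2-2i]
Zero-padded 8-point DFT provides frequency interpolation.

DFT_8([x, 0, ...]) = [-2, -1.4142+0.8284i, -2+2i, 1.4142+4.8284i, 6, 1.4142-4.8284i, -2-2i, -1.4142-0.8284i]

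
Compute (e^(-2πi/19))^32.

Since ω_19^19 = 1, powers reduce modulo 19.
32 mod 19 = 13
So ω_19^32 = ω_19^13 = e^(-2πi·13/19)

ω_19^32 = ω_19^13 = -0.4017+0.9158i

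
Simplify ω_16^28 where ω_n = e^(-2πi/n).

Since ω_16^16 = 1, powers reduce modulo 16.
28 mod 16 = 12
So ω_16^28 = ω_16^12 = e^(-2πi·12/16)

ω_16^28 = ω_16^12 = 1i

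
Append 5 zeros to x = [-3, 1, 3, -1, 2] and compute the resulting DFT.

Original 5-point DFT: [2, -3.6910-1.4001i, -4.8090+4.3920i, -4.8090-4.3920i, -3.6910+1.4001i]
Zero-padded 10-point DFT provides frequency interpolation.

DFT_10([x, 0, ...]) = [2, -2.5729-3.6655i, -3.6910-1.4001i, -5.9271-1.6776i, -4.8090+4.3920i, 2, -4.8090-4.3920i, -5.9271+1.6776i, -3.6910+1.4001i, -2.5729+3.6655i]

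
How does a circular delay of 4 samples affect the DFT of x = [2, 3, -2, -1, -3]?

Time shift by 4: X_shifted[k] = ω_5^(4k) · X[k]
Shifted x = [3, -2, -1, -3, 2]

DFT(x[n-4]) = [-1, 6.2361+2.6287i, 1.7639+4.2533i, 1.7639-4.2533i, 6.2361-2.6287i]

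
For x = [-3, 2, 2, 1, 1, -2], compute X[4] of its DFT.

X[4] = Σ(n=0 to 5) x[n] · ω_6^(4n) where ω_6 = e^(-2πi/6)
= (-3)·ω_6^0 + (2)·ω_6^4 + (2)·ω_6^8 + (1)·ω_6^12 + (1)·ω_6^16 + (-2)·ω_6^20

X[4] = -3.5000+2.5981i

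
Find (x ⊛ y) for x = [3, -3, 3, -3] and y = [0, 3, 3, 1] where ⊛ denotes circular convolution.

(x ⊛ y)[n] = Σ(m=0 to 3) x[m] · y[(n-m) mod 4]

Computing each output sample:
(x ⊛ y)[0] = -3
(x ⊛ y)[1] = 3
(x ⊛ y)[2] = -3
(x ⊛ y)[3] = 3

x ⊛ y = [-3, 3, -3, 3]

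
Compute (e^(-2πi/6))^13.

Since ω_6^6 = 1, powers reduce modulo 6.
13 mod 6 = 1
So ω_6^13 = ω_6^1 = e^(-2πi·1/6)

ω_6^13 = ω_6^1 = 0.5000-0.8660i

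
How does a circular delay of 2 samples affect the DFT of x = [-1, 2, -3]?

Time shift by 2: X_shifted[k] = ω_3^(2k) · X[k]
Shifted x = [2, -3, -1]

DFT(x[n-2]) = [-2, 4.0000+1.7321i, 4.0000-1.7321i]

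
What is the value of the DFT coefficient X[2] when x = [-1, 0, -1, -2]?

X[2] = Σ(n=0 to 3) x[n] · ω_4^(2n) where ω_4 = e^(-2πi/4)
= (-1)·ω_4^0 + (0)·ω_4^2 + (-1)·ω_4^4 + (-2)·ω_4^6

X[2] = 0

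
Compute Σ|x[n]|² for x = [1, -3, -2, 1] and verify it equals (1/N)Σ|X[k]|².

Time domain:
Σ|x[n]|² = |1|² + |-3|² + |-2|² + |1|² = 15.0000

Frequency domain:
(1/4)Σ|X[k]|² = (1/4)(|-3|² + |3+4i|² + |1|² + |3-4i|²) = (1/4)·60.0000 = 15.0000

Both sides agree, confirming Parseval's theorem.

Σ|x[n]|² = (1/N)Σ|X[k]|² = 15.0000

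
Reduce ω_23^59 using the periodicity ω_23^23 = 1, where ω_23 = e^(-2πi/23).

Since ω_23^23 = 1, powers reduce modulo 23.
59 mod 23 = 13
So ω_23^59 = ω_23^13 = e^(-2πi·13/23)

ω_23^59 = ω_23^13 = -0.9172+0.3984i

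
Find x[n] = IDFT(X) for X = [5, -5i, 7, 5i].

x[n] = (1/4) Σ(k=0 to 3) X[k] · e^(2πikn/4)

Computing each x[n]:
x[0] = 3
x[1] = 2
x[2] = 3
x[3] = -3

x = [3, 2, 3, -3]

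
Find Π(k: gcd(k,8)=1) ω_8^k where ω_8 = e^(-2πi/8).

The primitive 8th roots of unity are ω_8^k for k coprime to 8: k ∈ {1, 3, 5, 7}
Their product equals the constant term of the cyclotomic polynomial Φ_8(x) up to sign.
For n ≥ 3, the product of all primitive nth roots of unity is 1. (For n=1 it is 1; for n=2 it is -1.)

1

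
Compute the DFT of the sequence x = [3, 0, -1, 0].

X[k] = Σ(n=0 to 3) x[n] · ω_4^(nk)
where ω_4 = e^(-2πi/4)

Computing each X[k]:
X[0] = 2
X[1] = 4
X[2] = 2
X[3] = 4

X = [2, 4, 2, 4]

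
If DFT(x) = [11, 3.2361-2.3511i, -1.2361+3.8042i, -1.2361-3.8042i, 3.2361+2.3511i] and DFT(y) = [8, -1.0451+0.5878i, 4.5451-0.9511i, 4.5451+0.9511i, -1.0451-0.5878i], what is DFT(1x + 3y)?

By linearity: DFT(1x + 3y) = 1·DFT(x) + 3·DFT(y)
= 1·[11, 3.2361-2.3511i, -1.2361+3.8042i, -1.2361-3.8042i, 3.2361+2.3511i] + 3·[8, -1.0451+0.5878i, 4.5451-0.9511i, 4.5451+0.9511i, -1.0451-0.5878i]

Computing element-wise:
Z[0] = 1·(11) + 3·(8) = 35
Z[1] = 1·(3.2361-2.3511i) + 3·(-1.0451+0.5878i) = 0.1008-0.5877i
Z[2] = 1·(-1.2361+3.8042i) + 3·(4.5451-0.9511i) = 12.3992+0.9509i
Z[3] = 1·(-1.2361-3.8042i) + 3·(4.5451+0.9511i) = 12.3992-0.9509i
Z[4] = 1·(3.2361+2.3511i) + 3·(-1.0451-0.5878i) = 0.1008+0.5877i

DFT(1x + 3y) = 1·X + 3·Y = [35, 0.1008-0.5877i, 12.3992+0.9509i, 12.3992-0.9509i, 0.1008+0.5877i]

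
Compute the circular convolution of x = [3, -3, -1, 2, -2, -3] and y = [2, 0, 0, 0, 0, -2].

(x ⊛ y)[n] = Σ(m=0 to 5) x[m] · y[(n-m) mod 6]

Computing each output sample:
(x ⊛ y)[0] = 12
(x ⊛ y)[1] = -4
(x ⊛ y)[2] = -6
(x ⊛ y)[3] = 8
(x ⊛ y)[4] = 2
(x ⊛ y)[5] = -12

x ⊛ y = [12, -4, -6, 8, 2, -12]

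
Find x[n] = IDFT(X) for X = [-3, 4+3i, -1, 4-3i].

x[n] = (1/4) Σ(k=0 to 3) X[k] · e^(2πikn/4)

Computing each x[n]:
x[0] = 1
x[1] = -2
x[2] = -3
x[3] = 1

x = [1, -2, -3, 1]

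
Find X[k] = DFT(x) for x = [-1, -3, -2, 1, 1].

X[k] = Σ(n=0 to 4) x[n] · ω_5^(nk)
where ω_5 = e^(-2πi/5)

Computing each X[k]:
X[0] = -4
X[1] = -0.8090+5.5676i
X[2] = 0.3090-0.5020i
X[3] = 0.3090+0.5020i
X[4] = -0.8090-5.5676i

X = [-4, -0.8090+5.5676i, 0.3090-0.5020i, 0.3090+0.5020i, -0.8090-5.5676i]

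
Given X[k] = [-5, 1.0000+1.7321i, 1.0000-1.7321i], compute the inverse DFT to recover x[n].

x[n] = (1/3) Σ(k=0 to 2) X[k] · e^(2πikn/3)

Computing each x[n]:
x[0] = -1
x[1] = -3
x[2] = -1

x = [-1, -3, -1]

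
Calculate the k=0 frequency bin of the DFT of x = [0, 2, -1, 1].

X[0] = Σ(n=0 to 3) x[n] · ω_4^0 = Σ x[n]
= (0) + (2) + (-1) + (1)

X[0] = 2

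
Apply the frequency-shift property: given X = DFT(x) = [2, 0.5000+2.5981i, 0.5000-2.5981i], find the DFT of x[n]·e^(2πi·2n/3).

Modulation property: DFT(ω_3^(-2n)·x[n]) = X[(k-2) mod 3], so circularly shift X by 2 positions.

X[k-2] = [0.5000+2.5981i, 0.5000-2.5981i, 2]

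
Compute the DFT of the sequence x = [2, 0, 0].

X[k] = Σ(n=0 to 2) x[n] · ω_3^(nk)
where ω_3 = e^(-2πi/3)

Computing each X[k]:
X[0] = 2
X[1] = 2
X[2] = 2

X = [2, 2, 2]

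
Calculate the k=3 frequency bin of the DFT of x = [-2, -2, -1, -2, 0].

X[3] = Σ(n=0 to 4) x[n] · ω_5^(3n) where ω_5 = e^(-2πi/5)
= (-2)·ω_5^0 + (-2)·ω_5^3 + (-1)·ω_5^6 + (-2)·ω_5^9 + (0)·ω_5^12

X[3] = -1.3090-2.1266i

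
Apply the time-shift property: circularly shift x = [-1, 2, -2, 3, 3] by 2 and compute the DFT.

Time shift by 2: X_shifted[k] = ω_5^(2k) · X[k]
Shifted x = [3, 3, -1, 2, -2]

DFT(x[n-2]) = [5, 2.5000-2.9919i, 2.5000-5.7921i, 2.5000+5.7921i, 2.5000+2.9919i]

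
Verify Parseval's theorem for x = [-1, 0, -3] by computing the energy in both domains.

Time domain:
Σ|x[n]|² = |-1|² + |0|² + |-3|² = 10.0000

Frequency domain:
(1/3)Σ|X[k]|² = (1/3)(|-4|² + |0.5000-2.5981i|² + |0.5000+2.5981i|²) = (1/3)·30.0000 = 10.0000

Both sides agree, confirming Parseval's theorem.

Σ|x[n]|² = (1/N)Σ|X[k]|² = 10.0000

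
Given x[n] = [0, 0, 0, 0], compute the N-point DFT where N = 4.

X[k] = Σ(n=0 to 3) x[n] · ω_4^(nk)
where ω_4 = e^(-2πi/4)

Computing each X[k]:
X[0] = 0
X[1] = 0
X[2] = 0
X[3] = 0

X = [0, 0, 0, 0]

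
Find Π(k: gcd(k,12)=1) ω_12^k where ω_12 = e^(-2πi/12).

The primitive 12th roots of unity are ω_12^k for k coprime to 12: k ∈ {1, 5, 7, 11}
Their product equals the constant term of the cyclotomic polynomial Φ_12(x) up to sign.
For n ≥ 3, the product of all primitive nth roots of unity is 1. (For n=1 it is 1; for n=2 it is -1.)

1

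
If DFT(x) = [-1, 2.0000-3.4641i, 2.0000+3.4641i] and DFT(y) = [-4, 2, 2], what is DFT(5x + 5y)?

By linearity: DFT(5x + 5y) = 5·DFT(x) + 5·DFT(y)
= 5·[-1, 2.0000-3.4641i, 2.0000+3.4641i] + 5·[-4, 2, 2]

Computing element-wise:
Z[0] = 5·(-1) + 5·(-4) = -25
Z[1] = 5·(2.0000-3.4641i) + 5·(2) = 20.0000-17.3205i
Z[2] = 5·(2.0000+3.4641i) + 5·(2) = 20.0000+17.3205i

DFT(5x + 5y) = 5·X + 5·Y = [-25, 20.0000-17.3205i, 20.0000+17.3205i]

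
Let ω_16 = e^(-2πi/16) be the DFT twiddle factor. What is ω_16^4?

ω_16^4 = e^(-2πi·4/16)
= cos(-2π·4/16) + i·sin(-2π·4/16)
= cos(-8π/16) + i·sin(-8π/16)

ω_16^4 = cos(-8π/16) + i·sin(-8π/16) = -1i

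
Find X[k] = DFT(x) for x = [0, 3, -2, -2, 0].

X[k] = Σ(n=0 to 4) x[n] · ω_5^(nk)
where ω_5 = e^(-2πi/5)

Computing each X[k]:
X[0] = -1
X[1] = 4.1631-2.8532i
X[2] = -3.6631-1.7634i
X[3] = -3.6631+1.7634i
X[4] = 4.1631+2.8532i

X = [-1, 4.1631-2.8532i, -3.6631-1.7634i, -3.6631+1.7634i, 4.1631+2.8532i]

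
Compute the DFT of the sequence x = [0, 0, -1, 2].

X[k] = Σ(n=0 to 3) x[n] · ω_4^(nk)
where ω_4 = e^(-2πi/4)

Computing each X[k]:
X[0] = 1
X[1] = 1+2i
X[2] = -3
X[3] = 1-2i

X = [1, 1+2i, -3, 1-2i]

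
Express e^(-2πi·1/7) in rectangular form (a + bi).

ω_7^1 = e^(-2πi·1/7)
= cos(-2π·1/7) + i·sin(-2π·1/7)
= cos(-2π/7) + i·sin(-2π/7)

ω_7^1 = cos(-2π/7) + i·sin(-2π/7) = 0.6235-0.7818i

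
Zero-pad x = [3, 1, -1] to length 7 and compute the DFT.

Original 3-point DFT: [3, 3.0000-1.7321i, 3.0000+1.7321i]
Zero-padded 7-point DFT provides frequency interpolation.

DFT_7([x, 0, ...]) = [3, 3.8460+0.1931i, 3.6784-1.4088i, 1.4755-1.2157i, 1.4755+1.2157i, 3.6784+1.4088i, 3.8460-0.1931i]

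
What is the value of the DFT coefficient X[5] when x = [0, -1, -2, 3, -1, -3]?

X[5] = Σ(n=0 to 5) x[n] · ω_6^(5n) where ω_6 = e^(-2πi/6)
= (0)·ω_6^0 + (-1)·ω_6^5 + (-2)·ω_6^10 + (3)·ω_6^15 + (-1)·ω_6^20 + (-3)·ω_6^25

X[5] = -3.5000+0.8660i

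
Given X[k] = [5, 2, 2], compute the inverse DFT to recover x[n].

x[n] = (1/3) Σ(k=0 to 2) X[k] · e^(2πikn/3)

Computing each x[n]:
x[0] = 3
x[1] = 1
x[2] = 1

x = [3, 1, 1]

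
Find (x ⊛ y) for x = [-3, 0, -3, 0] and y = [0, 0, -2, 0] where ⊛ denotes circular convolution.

(x ⊛ y)[n] = Σ(m=0 to 3) x[m] · y[(n-m) mod 4]

Computing each output sample:
(x ⊛ y)[0] = 6
(x ⊛ y)[1] = 0
(x ⊛ y)[2] = 6
(x ⊛ y)[3] = 0

x ⊛ y = [6, 0, 6, 0]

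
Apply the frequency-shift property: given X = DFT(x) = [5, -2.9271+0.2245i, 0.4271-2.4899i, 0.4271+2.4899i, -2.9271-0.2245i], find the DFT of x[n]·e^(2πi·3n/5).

Modulation property: DFT(ω_5^(-3n)·x[n]) = X[(k-3) mod 5], so circularly shift X by 3 positions.

X[k-3] = [0.4271-2.4899i, 0.4271+2.4899i, -2.9271-0.2245i, 5, -2.9271+0.2245i]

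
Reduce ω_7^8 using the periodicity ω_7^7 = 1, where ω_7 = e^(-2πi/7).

Since ω_7^7 = 1, powers reduce modulo 7.
8 mod 7 = 1
So ω_7^8 = ω_7^1 = e^(-2πi·1/7)

ω_7^8 = ω_7^1 = 0.6235-0.7818i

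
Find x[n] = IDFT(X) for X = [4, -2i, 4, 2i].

x[n] = (1/4) Σ(k=0 to 3) X[k] · e^(2πikn/4)

Computing each x[n]:
x[0] = 2
x[1] = 1
x[2] = 2
x[3] = -1

x = [2, 1, 2, -1]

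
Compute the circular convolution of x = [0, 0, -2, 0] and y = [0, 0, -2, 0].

(x ⊛ y)[n] = Σ(m=0 to 3) x[m] · y[(n-m) mod 4]

Computing each output sample:
(x ⊛ y)[0] = 4
(x ⊛ y)[1] = 0
(x ⊛ y)[2] = 0
(x ⊛ y)[3] = 0

x ⊛ y = [4, 0, 0, 0]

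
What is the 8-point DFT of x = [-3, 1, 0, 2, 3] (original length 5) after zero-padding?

Original 5-point DFT: [3, -3.3820+3.0777i, -5.6180-0.7265i, -5.6180+0.7265i, -3.3820-3.0777i]
Zero-padded 8-point DFT provides frequency interpolation.

DFT_8([x, 0, ...]) = [3, -6.7071-2.1213i, 1i, -5.2929-2.1213i, -3, -5.2929+2.1213i, -1i, -6.7071+2.1213i]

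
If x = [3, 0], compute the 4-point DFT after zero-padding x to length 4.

Original 2-point DFT: [3, 3]
Zero-padded 4-point DFT provides frequency interpolation.

DFT_4([x, 0, ...]) = [3, 3, 3, 3]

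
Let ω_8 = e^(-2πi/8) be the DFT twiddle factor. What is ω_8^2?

ω_8^2 = e^(-2πi·2/8)
= cos(-2π·2/8) + i·sin(-2π·2/8)
= cos(-4π/8) + i·sin(-4π/8)

ω_8^2 = cos(-4π/8) + i·sin(-4π/8) = -1i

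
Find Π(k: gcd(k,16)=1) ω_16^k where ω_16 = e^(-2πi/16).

The primitive 16th roots of unity are ω_16^k for k coprime to 16: k ∈ {1, 3, 5, 7, 9, 11, 13, 15}
Their product equals the constant term of the cyclotomic polynomial Φ_16(x) up to sign.
For n ≥ 3, the product of all primitive nth roots of unity is 1. (For n=1 it is 1; for n=2 it is -1.)

1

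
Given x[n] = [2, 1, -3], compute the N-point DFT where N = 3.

X[k] = Σ(n=0 to 2) x[n] · ω_3^(nk)
where ω_3 = e^(-2πi/3)

Computing each X[k]:
X[0] = 0
X[1] = 3.0000-3.4641i
X[2] = 3.0000+3.4641i

X = [0, 3.0000-3.4641i, 3.0000+3.4641i]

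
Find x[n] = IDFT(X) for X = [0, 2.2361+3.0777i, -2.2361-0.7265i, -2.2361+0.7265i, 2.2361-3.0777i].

x[n] = (1/5) Σ(k=0 to 4) X[k] · e^(2πikn/5)

Computing each x[n]:
x[0] = 0
x[1] = 0
x[2] = -2
x[3] = 0
x[4] = 2

x = [0, 0, -2, 0, 2]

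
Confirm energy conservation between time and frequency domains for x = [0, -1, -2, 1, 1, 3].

Time domain:
Σ|x[n]|² = |0|² + |-1|² + |-2|² + |1|² + |1|² + |3|² = 16.0000

Frequency domain:
(1/6)Σ|X[k]|² = (1/6)(|2|² + |0.5000+6.0622i|² + |0.5000+0.8660i|² + |-4|² + |0.5000-0.8660i|² + |0.5000-6.0622i|²) = (1/6)·96.0000 = 16.0000

Both sides agree, confirming Parseval's theorem.

Σ|x[n]|² = (1/N)Σ|X[k]|² = 16.0000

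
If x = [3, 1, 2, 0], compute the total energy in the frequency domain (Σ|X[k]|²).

Parseval: Σ|x[n]|² = (1/N)Σ|X[k]|², so Σ|X[k]|² = N·Σ|x[n]|² = 4·14.0000

Σ|X[k]|² = N·Σ|x[n]|² = 4·14.0000 = 56.0000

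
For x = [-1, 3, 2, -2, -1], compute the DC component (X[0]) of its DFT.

X[0] = Σ(n=0 to 4) x[n] · ω_5^0 = Σ x[n]
= (-1) + (3) + (2) + (-2) + (-1)

X[0] = 1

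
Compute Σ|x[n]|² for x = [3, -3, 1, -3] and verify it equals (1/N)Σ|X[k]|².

Time domain:
Σ|x[n]|² = |3|² + |-3|² + |1|² + |-3|² = 28.0000

Frequency domain:
(1/4)Σ|X[k]|² = (1/4)(|-2|² + |2|² + |10|² + |2|²) = (1/4)·112.0000 = 28.0000

Both sides agree, confirming Parseval's theorem.

Σ|x[n]|² = (1/N)Σ|X[k]|² = 28.0000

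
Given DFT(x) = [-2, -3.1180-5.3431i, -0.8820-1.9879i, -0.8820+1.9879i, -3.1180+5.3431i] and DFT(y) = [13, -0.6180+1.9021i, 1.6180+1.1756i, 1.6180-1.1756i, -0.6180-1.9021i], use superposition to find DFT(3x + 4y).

By linearity: DFT(3x + 4y) = 3·DFT(x) + 4·DFT(y)
= 3·[-2, -3.1180-5.3431i, -0.8820-1.9879i, -0.8820+1.9879i, -3.1180+5.3431i] + 4·[13, -0.6180+1.9021i, 1.6180+1.1756i, 1.6180-1.1756i, -0.6180-1.9021i]

Computing element-wise:
Z[0] = 3·(-2) + 4·(13) = 46
Z[1] = 3·(-3.1180-5.3431i) + 4·(-0.6180+1.9021i) = -11.8260-8.4209i
Z[2] = 3·(-0.8820-1.9879i) + 4·(1.6180+1.1756i) = 3.8260-1.2613i
Z[3] = 3·(-0.8820+1.9879i) + 4·(1.6180-1.1756i) = 3.8260+1.2613i
Z[4] = 3·(-3.1180+5.3431i) + 4·(-0.6180-1.9021i) = -11.8260+8.4209i

DFT(3x + 4y) = 3·X + 4·Y = [46, -11.8260-8.4209i, 3.8260-1.2613i, 3.8260+1.2613i, -11.8260+8.4209i]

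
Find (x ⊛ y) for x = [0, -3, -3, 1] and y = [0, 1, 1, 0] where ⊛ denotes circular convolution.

(x ⊛ y)[n] = Σ(m=0 to 3) x[m] · y[(n-m) mod 4]

Computing each output sample:
(x ⊛ y)[0] = -2
(x ⊛ y)[1] = 1
(x ⊛ y)[2] = -3
(x ⊛ y)[3] = -6

x ⊛ y = [-2, 1, -3, -6]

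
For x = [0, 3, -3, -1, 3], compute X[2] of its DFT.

X[2] = Σ(n=0 to 4) x[n] · ω_5^(2n) where ω_5 = e^(-2πi/5)
= (0)·ω_5^0 + (3)·ω_5^2 + (-3)·ω_5^4 + (-1)·ω_5^6 + (3)·ω_5^8

X[2] = -6.0902-1.9021i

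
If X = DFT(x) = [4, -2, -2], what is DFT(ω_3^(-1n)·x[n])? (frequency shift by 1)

Modulation property: DFT(ω_3^(-1n)·x[n]) = X[(k-1) mod 3], so circularly shift X by 1 positions.

X[k-1] = [-2, 4, -2]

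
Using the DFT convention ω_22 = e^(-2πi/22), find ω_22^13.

ω_22^13 = e^(-2πi·13/22)
= cos(-2π·13/22) + i·sin(-2π·13/22)
= cos(-26π/22) + i·sin(-26π/22)

ω_22^13 = cos(-26π/22) + i·sin(-26π/22) = -0.8413+0.5406i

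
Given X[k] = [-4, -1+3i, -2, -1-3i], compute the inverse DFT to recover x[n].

x[n] = (1/4) Σ(k=0 to 3) X[k] · e^(2πikn/4)

Computing each x[n]:
x[0] = -2
x[1] = -2
x[2] = -1
x[3] = 1

x = [-2, -2, -1, 1]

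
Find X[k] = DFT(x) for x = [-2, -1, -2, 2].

X[k] = Σ(n=0 to 3) x[n] · ω_4^(nk)
where ω_4 = e^(-2πi/4)

Computing each X[k]:
X[0] = -3
X[1] = 3i
X[2] = -5
X[3] = -3i

X = [-3, 3i, -5, -3i]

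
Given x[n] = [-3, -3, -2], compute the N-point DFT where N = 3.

X[k] = Σ(n=0 to 2) x[n] · ω_3^(nk)
where ω_3 = e^(-2πi/3)

Computing each X[k]:
X[0] = -8
X[1] = -0.5000+0.8660i
X[2] = -0.5000-0.8660i

X = [-8, -0.5000+0.8660i, -0.5000-0.8660i]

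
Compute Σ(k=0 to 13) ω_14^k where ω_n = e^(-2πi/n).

Sum of all nth roots of unity equals 0 for n > 1 (geometric series with r ≠ 1).

0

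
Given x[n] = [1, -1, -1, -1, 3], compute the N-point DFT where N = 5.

X[k] = Σ(n=0 to 4) x[n] · ω_5^(nk)
where ω_5 = e^(-2πi/5)

Computing each X[k]:
X[0] = 1
X[1] = 3.2361+3.8042i
X[2] = -1.2361+2.3511i
X[3] = -1.2361-2.3511i
X[4] = 3.2361-3.8042i

X = [1, 3.2361+3.8042i, -1.2361+2.3511i, -1.2361-2.3511i, 3.2361-3.8042i]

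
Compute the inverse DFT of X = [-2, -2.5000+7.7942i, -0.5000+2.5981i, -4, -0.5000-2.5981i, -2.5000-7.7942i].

x[n] = (1/6) Σ(k=0 to 5) X[k] · e^(2πikn/6)

Computing each x[n]:
x[0] = -2
x[1] = -3
x[2] = -2
x[3] = 1
x[4] = 1
x[5] = 3

x = [-2, -3, -2, 1, 1, 3]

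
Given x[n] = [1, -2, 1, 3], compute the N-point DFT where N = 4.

X[k] = Σ(n=0 to 3) x[n] · ω_4^(nk)
where ω_4 = e^(-2πi/4)

Computing each X[k]:
X[0] = 3
X[1] = 5i
X[2] = 1
X[3] = -5i

X = [3, 5i, 1, -5i]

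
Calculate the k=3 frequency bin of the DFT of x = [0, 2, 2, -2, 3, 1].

X[3] = Σ(n=0 to 5) x[n] · ω_6^(3n) where ω_6 = e^(-2πi/6)
= (0)·ω_6^0 + (2)·ω_6^3 + (2)·ω_6^6 + (-2)·ω_6^9 + (3)·ω_6^12 + (1)·ω_6^15

X[3] = 4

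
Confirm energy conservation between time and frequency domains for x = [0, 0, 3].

Time domain:
Σ|x[n]|² = |0|² + |0|² + |3|² = 9.0000

Frequency domain:
(1/3)Σ|X[k]|² = (1/3)(|3|² + |-1.5000+2.5981i|² + |-1.5000-2.5981i|²) = (1/3)·27.0000 = 9.0000

Both sides agree, confirming Parseval's theorem.

Σ|x[n]|² = (1/N)Σ|X[k]|² = 9.0000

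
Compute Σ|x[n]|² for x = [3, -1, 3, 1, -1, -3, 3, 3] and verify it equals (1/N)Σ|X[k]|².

Time domain:
Σ|x[n]|² = |3|² + |-1|² + |3|² + |1|² + |-1|² + |-3|² + |3|² + |3|² = 48.0000

Frequency domain:
(1/8)Σ|X[k]|² = (1/8)(|8|² + |6.8284|² + |-4+8i|² + |1.1716|² + |8|² + |1.1716|² + |-4-8i|² + |6.8284|²) = (1/8)·384.0000 = 48.0000

Both sides agree, confirming Parseval's theorem.

Σ|x[n]|² = (1/N)Σ|X[k]|² = 48.0000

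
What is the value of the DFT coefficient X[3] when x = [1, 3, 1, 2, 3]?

X[3] = Σ(n=0 to 4) x[n] · ω_5^(3n) where ω_5 = e^(-2πi/5)
= (1)·ω_5^0 + (3)·ω_5^3 + (1)·ω_5^6 + (2)·ω_5^9 + (3)·ω_5^12

X[3] = -2.9271+0.9511i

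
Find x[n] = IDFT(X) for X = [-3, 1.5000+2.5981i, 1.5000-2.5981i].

x[n] = (1/3) Σ(k=0 to 2) X[k] · e^(2πikn/3)

Computing each x[n]:
x[0] = 0
x[1] = -3
x[2] = 0

x = [0, -3, 0]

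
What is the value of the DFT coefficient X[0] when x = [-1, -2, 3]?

X[0] = Σ(n=0 to 2) x[n] · ω_3^0 = Σ x[n]
= (-1) + (-2) + (3)

X[0] = 0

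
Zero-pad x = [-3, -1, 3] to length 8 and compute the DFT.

Original 3-point DFT: [-1, -4.0000+3.4641i, -4.0000-3.4641i]
Zero-padded 8-point DFT provides frequency interpolation.

DFT_8([x, 0, ...]) = [-1, -3.7071-2.2929i, -6+1i, -2.2929+3.7071i, 1, -2.2929-3.7071i, -6-1i, -3.7071+2.2929i]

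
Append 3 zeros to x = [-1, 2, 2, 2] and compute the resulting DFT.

Original 4-point DFT: [5, -3, -3, -3]
Zero-padded 7-point DFT provides frequency interpolation.

DFT_7([x, 0, ...]) = [5, -2.0000-4.3813i, -2.0000+0.4816i, -2.0000-1.2540i, -2.0000+1.2540i, -2.0000-0.4816i, -2.0000+4.3813i]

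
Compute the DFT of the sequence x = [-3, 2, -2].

X[k] = Σ(n=0 to 2) x[n] · ω_3^(nk)
where ω_3 = e^(-2πi/3)

Computing each X[k]:
X[0] = -3
X[1] = -3.0000-3.4641i
X[2] = -3.0000+3.4641i

X = [-3, -3.0000-3.4641i, -3.0000+3.4641i]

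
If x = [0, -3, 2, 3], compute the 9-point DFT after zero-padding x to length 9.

Original 4-point DFT: [2, -2+6i, 2, -2-6i]
Zero-padded 9-point DFT provides frequency interpolation.

DFT_9([x, 0, ...]) = [2, -3.4508-2.6393i, -3.9003+4.8685i, 3.5000+4.3301i, 2.8512-0.2864i, 2.8512+0.2864i, 3.5000-4.3301i, -3.9003-4.8685i, -3.4508+2.6393i]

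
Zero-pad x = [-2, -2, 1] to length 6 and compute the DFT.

Original 3-point DFT: [-3, -1.5000+2.5981i, -1.5000-2.5981i]
Zero-padded 6-point DFT provides frequency interpolation.

DFT_6([x, 0, ...]) = [-3, -3.5000+0.8660i, -1.5000+2.5981i, 1, -1.5000-2.5981i, -3.5000-0.8660i]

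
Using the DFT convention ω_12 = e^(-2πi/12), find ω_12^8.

ω_12^8 = e^(-2πi·8/12)
= cos(-2π·8/12) + i·sin(-2π·8/12)
= cos(-16π/12) + i·sin(-16π/12)

ω_12^8 = cos(-16π/12) + i·sin(-16π/12) = -0.5000+0.8660i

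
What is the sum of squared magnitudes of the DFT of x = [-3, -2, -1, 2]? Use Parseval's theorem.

Parseval: Σ|x[n]|² = (1/N)Σ|X[k]|², so Σ|X[k]|² = N·Σ|x[n]|² = 4·18.0000

Σ|X[k]|² = N·Σ|x[n]|² = 4·18.0000 = 72.0000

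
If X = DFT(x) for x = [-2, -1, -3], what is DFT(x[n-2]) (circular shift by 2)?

Time shift by 2: X_shifted[k] = ω_3^(2k) · X[k]
Shifted x = [-1, -3, -2]

DFT(x[n-2]) = [-6, 1.5000+0.8660i, 1.5000-0.8660i]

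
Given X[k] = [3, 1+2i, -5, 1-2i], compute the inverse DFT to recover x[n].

x[n] = (1/4) Σ(k=0 to 3) X[k] · e^(2πikn/4)

Computing each x[n]:
x[0] = 0
x[1] = 1
x[2] = -1
x[3] = 3

x = [0, 1, -1, 3]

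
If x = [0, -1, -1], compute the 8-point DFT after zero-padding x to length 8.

Original 3-point DFT: [-2, 1, 1]
Zero-padded 8-point DFT provides frequency interpolation.

DFT_8([x, 0, ...]) = [-2, -0.7071+1.7071i, 1+1i, 0.7071-0.2929i, 0, 0.7071+0.2929i, 1-1i, -0.7071-1.7071i]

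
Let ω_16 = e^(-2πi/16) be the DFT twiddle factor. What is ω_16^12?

ω_16^12 = e^(-2πi·12/16)
= cos(-2π·12/16) + i·sin(-2π·12/16)
= cos(-24π/16) + i·sin(-24π/16)

ω_16^12 = cos(-24π/16) + i·sin(-24π/16) = 1i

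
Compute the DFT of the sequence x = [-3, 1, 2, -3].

X[k] = Σ(n=0 to 3) x[n] · ω_4^(nk)
where ω_4 = e^(-2πi/4)

Computing each X[k]:
X[0] = -3
X[1] = -5-4i
X[2] = 1
X[3] = -5+4i

X = [-3, -5-4i, 1, -5+4i]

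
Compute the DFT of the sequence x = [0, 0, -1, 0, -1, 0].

X[k] = Σ(n=0 to 5) x[n] · ω_6^(nk)
where ω_6 = e^(-2πi/6)

Computing each X[k]:
X[0] = -2
X[1] = 1
X[2] = 1
X[3] = -2
X[4] = 1
X[5] = 1

X = [-2, 1, 1, -2, 1, 1]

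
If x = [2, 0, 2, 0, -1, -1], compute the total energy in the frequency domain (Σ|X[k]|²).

Parseval: Σ|x[n]|² = (1/N)Σ|X[k]|², so Σ|X[k]|² = N·Σ|x[n]|² = 6·10.0000

Σ|X[k]|² = N·Σ|x[n]|² = 6·10.0000 = 60.0000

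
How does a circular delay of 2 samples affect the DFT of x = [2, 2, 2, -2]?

Time shift by 2: X_shifted[k] = ω_4^(2k) · X[k]
Shifted x = [2, -2, 2, 2]

DFT(x[n-2]) = [4, 4i, 4, -4i]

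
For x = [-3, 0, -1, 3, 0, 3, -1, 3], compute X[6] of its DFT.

X[6] = Σ(n=0 to 7) x[n] · ω_8^(6n) where ω_8 = e^(-2πi/8)
= (-3)·ω_8^0 + (0)·ω_8^6 + (-1)·ω_8^12 + (3)·ω_8^18 + (0)·ω_8^24 + (3)·ω_8^30 + (-1)·ω_8^36 + (3)·ω_8^42

X[6] = -1-3i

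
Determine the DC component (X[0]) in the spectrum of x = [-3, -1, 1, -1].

X[0] = Σ(n=0 to 3) x[n] · ω_4^0 = Σ x[n]
= (-3) + (-1) + (1) + (-1)

X[0] = -4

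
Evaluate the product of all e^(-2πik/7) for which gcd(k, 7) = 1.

The primitive 7th roots of unity are ω_7^k for k coprime to 7: k ∈ {1, 2, 3, 4, 5, 6}
Their product equals the constant term of the cyclotomic polynomial Φ_7(x) up to sign.
For n ≥ 3, the product of all primitive nth roots of unity is 1. (For n=1 it is 1; for n=2 it is -1.)

1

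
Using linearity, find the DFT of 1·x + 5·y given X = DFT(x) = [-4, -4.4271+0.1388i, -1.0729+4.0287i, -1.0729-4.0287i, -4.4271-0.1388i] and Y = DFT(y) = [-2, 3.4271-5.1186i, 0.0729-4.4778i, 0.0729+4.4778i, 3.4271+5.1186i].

By linearity: DFT(1x + 5y) = 1·DFT(x) + 5·DFT(y)
= 1·[-4, -4.4271+0.1388i, -1.0729+4.0287i, -1.0729-4.0287i, -4.4271-0.1388i] + 5·[-2, 3.4271-5.1186i, 0.0729-4.4778i, 0.0729+4.4778i, 3.4271+5.1186i]

Computing element-wise:
Z[0] = 1·(-4) + 5·(-2) = -14
Z[1] = 1·(-4.4271+0.1388i) + 5·(3.4271-5.1186i) = 12.7084-25.4542i
Z[2] = 1·(-1.0729+4.0287i) + 5·(0.0729-4.4778i) = -0.7084-18.3603i
Z[3] = 1·(-1.0729-4.0287i) + 5·(0.0729+4.4778i) = -0.7084+18.3603i
Z[4] = 1·(-4.4271-0.1388i) + 5·(3.4271+5.1186i) = 12.7084+25.4542i

DFT(1x + 5y) = 1·X + 5·Y = [-14, 12.7084-25.4542i, -0.7084-18.3603i, -0.7084+18.3603i, 12.7084+25.4542i]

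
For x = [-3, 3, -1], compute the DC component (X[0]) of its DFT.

X[0] = Σ(n=0 to 2) x[n] · ω_3^0 = Σ x[n]
= (-3) + (3) + (-1)

X[0] = -1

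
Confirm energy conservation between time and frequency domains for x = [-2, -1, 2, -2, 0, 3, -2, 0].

Time domain:
Σ|x[n]|² = |-2|² + |-1|² + |2|² + |-2|² + |0|² + |3|² + |-2|² + |0|² = 26.0000

Frequency domain:
(1/8)Σ|X[k]|² = (1/8)(|-2|² + |-3.4142+0.2426i|² + |-2-4i|² + |-0.5858+8.2426i|² + |-2|² + |-0.5858-8.2426i|² + |-2+4i|² + |-3.4142-0.2426i|²) = (1/8)·208.0000 = 26.0000

Both sides agree, confirming Parseval's theorem.

Σ|x[n]|² = (1/N)Σ|X[k]|² = 26.0000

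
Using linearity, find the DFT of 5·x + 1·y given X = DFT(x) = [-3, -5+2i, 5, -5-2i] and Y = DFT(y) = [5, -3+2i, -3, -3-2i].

By linearity: DFT(5x + 1y) = 5·DFT(x) + 1·DFT(y)
= 5·[-3, -5+2i, 5, -5-2i] + 1·[5, -3+2i, -3, -3-2i]

Computing element-wise:
Z[0] = 5·(-3) + 1·(5) = -10
Z[1] = 5·(-5+2i) + 1·(-3+2i) = -28+12i
Z[2] = 5·(5) + 1·(-3) = 22
Z[3] = 5·(-5-2i) + 1·(-3-2i) = -28-12i

DFT(5x + 1y) = 5·X + 1·Y = [-10, -28+12i, 22, -28-12i]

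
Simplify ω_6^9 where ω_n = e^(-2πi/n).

Since ω_6^6 = 1, powers reduce modulo 6.
9 mod 6 = 3
So ω_6^9 = ω_6^3 = e^(-2πi·3/6)

ω_6^9 = ω_6^3 = -1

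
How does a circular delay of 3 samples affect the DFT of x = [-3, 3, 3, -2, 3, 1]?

Time shift by 3: X_shifted[k] = ω_6^(3k) · X[k]
Shifted x = [-2, 3, 1, -3, 3, 3]

DFT(x[n-3]) = [5, 2.0000+1.7321i, -10.0000-1.7321i, -1, -10.0000+1.7321i, 2.0000-1.7321i]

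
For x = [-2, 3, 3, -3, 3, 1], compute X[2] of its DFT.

X[2] = Σ(n=0 to 5) x[n] · ω_6^(2n) where ω_6 = e^(-2πi/6)
= (-2)·ω_6^0 + (3)·ω_6^2 + (3)·ω_6^4 + (-3)·ω_6^6 + (3)·ω_6^8 + (1)·ω_6^10

X[2] = -10.0000-1.7321i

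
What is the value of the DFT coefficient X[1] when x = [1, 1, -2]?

X[1] = Σ(n=0 to 2) x[n] · ω_3^(1n) where ω_3 = e^(-2πi/3)
= (1)·ω_3^0 + (1)·ω_3^1 + (-2)·ω_3^2

X[1] = 1.5000-2.5981i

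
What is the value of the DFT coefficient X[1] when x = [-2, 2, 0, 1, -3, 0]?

X[1] = Σ(n=0 to 5) x[n] · ω_6^(1n) where ω_6 = e^(-2πi/6)
= (-2)·ω_6^0 + (2)·ω_6^1 + (0)·ω_6^2 + (1)·ω_6^3 + (-3)·ω_6^4 + (0)·ω_6^5

X[1] = -0.5000-4.3301i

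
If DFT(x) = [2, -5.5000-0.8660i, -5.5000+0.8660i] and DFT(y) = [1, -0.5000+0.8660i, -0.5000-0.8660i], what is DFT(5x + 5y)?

By linearity: DFT(5x + 5y) = 5·DFT(x) + 5·DFT(y)
= 5·[2, -5.5000-0.8660i, -5.5000+0.8660i] + 5·[1, -0.5000+0.8660i, -0.5000-0.8660i]

Computing element-wise:
Z[0] = 5·(2) + 5·(1) = 15
Z[1] = 5·(-5.5000-0.8660i) + 5·(-0.5000+0.8660i) = -30
Z[2] = 5·(-5.5000+0.8660i) + 5·(-0.5000-0.8660i) = -30

DFT(5x + 5y) = 5·X + 5·Y = [15, -30, -30]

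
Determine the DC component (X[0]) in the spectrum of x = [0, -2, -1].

X[0] = Σ(n=0 to 2) x[n] · ω_3^0 = Σ x[n]
= (0) + (-2) + (-1)

X[0] = -3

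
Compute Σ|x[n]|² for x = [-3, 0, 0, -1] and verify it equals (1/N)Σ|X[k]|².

Time domain:
Σ|x[n]|² = |-3|² + |0|² + |0|² + |-1|² = 10.0000

Frequency domain:
(1/4)Σ|X[k]|² = (1/4)(|-4|² + |-3-1i|² + |-2|² + |-3+1i|²) = (1/4)·40.0000 = 10.0000

Both sides agree, confirming Parseval's theorem.

Σ|x[n]|² = (1/N)Σ|X[k]|² = 10.0000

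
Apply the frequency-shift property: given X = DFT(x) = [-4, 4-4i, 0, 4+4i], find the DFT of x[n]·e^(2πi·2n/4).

Modulation property: DFT(ω_4^(-2n)·x[n]) = X[(k-2) mod 4], so circularly shift X by 2 positions.

X[k-2] = [0, 4+4i, -4, 4-4i]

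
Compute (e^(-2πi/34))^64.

Since ω_34^34 = 1, powers reduce modulo 34.
64 mod 34 = 30
So ω_34^64 = ω_34^30 = e^(-2πi·30/34)

ω_34^64 = ω_34^30 = 0.7390+0.6737i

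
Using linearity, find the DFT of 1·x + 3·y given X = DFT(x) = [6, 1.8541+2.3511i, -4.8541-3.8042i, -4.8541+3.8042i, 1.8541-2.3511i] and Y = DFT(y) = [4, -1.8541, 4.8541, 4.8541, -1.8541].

By linearity: DFT(1x + 3y) = 1·DFT(x) + 3·DFT(y)
= 1·[6, 1.8541+2.3511i, -4.8541-3.8042i, -4.8541+3.8042i, 1.8541-2.3511i] + 3·[4, -1.8541, 4.8541, 4.8541, -1.8541]

Computing element-wise:
Z[0] = 1·(6) + 3·(4) = 18
Z[1] = 1·(1.8541+2.3511i) + 3·(-1.8541) = -3.7082+2.3511i
Z[2] = 1·(-4.8541-3.8042i) + 3·(4.8541) = 9.7082-3.8042i
Z[3] = 1·(-4.8541+3.8042i) + 3·(4.8541) = 9.7082+3.8042i
Z[4] = 1·(1.8541-2.3511i) + 3·(-1.8541) = -3.7082-2.3511i

DFT(1x + 3y) = 1·X + 3·Y = [18, -3.7082+2.3511i, 9.7082-3.8042i, 9.7082+3.8042i, -3.7082-2.3511i]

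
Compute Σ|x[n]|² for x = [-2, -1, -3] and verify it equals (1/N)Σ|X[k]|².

Time domain:
Σ|x[n]|² = |-2|² + |-1|² + |-3|² = 14.0000

Frequency domain:
(1/3)Σ|X[k]|² = (1/3)(|-6|² + |-1.7321i|² + |1.7321i|²) = (1/3)·42.0000 = 14.0000

Both sides agree, confirming Parseval's theorem.

Σ|x[n]|² = (1/N)Σ|X[k]|² = 14.0000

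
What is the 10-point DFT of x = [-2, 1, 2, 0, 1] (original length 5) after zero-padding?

Original 5-point DFT: [2, -3.0000-1.1756i, -3.0000+1.9021i, -3.0000-1.9021i, -3.0000+1.1756i]
Zero-padded 10-point DFT provides frequency interpolation.

DFT_10([x, 0, ...]) = [2, -1.3820-3.0777i, -3.0000-1.1756i, -3.6180-0.7265i, -3.0000+1.9021i, 0, -3.0000-1.9021i, -3.6180+0.7265i, -3.0000+1.1756i, -1.3820+3.0777i]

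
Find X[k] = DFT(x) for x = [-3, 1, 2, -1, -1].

X[k] = Σ(n=0 to 4) x[n] · ω_5^(nk)
where ω_5 = e^(-2πi/5)

Computing each X[k]:
X[0] = -2
X[1] = -3.8090-3.6655i
X[2] = -2.6910+1.6776i
X[3] = -2.6910-1.6776i
X[4] = -3.8090+3.6655i

X = [-2, -3.8090-3.6655i, -2.6910+1.6776i, -2.6910-1.6776i, -3.8090+3.6655i]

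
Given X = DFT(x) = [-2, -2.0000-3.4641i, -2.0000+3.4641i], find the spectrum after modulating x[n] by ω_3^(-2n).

Modulation property: DFT(ω_3^(-2n)·x[n]) = X[(k-2) mod 3], so circularly shift X by 2 positions.

X[k-2] = [-2.0000-3.4641i, -2.0000+3.4641i, -2]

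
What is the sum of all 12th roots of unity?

Sum of all nth roots of unity equals 0 for n > 1 (geometric series with r ≠ 1).

0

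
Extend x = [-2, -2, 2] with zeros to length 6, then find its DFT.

Original 3-point DFT: [-2, -2.0000+3.4641i, -2.0000-3.4641i]
Zero-padded 6-point DFT provides frequency interpolation.

DFT_6([x, 0, ...]) = [-2, -4, -2.0000+3.4641i, 2, -2.0000-3.4641i, -4]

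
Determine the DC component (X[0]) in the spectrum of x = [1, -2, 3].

X[0] = Σ(n=0 to 2) x[n] · ω_3^0 = Σ x[n]
= (1) + (-2) + (3)

X[0] = 2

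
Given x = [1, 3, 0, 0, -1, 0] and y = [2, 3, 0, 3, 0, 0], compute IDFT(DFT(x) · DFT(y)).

(x ⊛ y)[n] = Σ(m=0 to 5) x[m] · y[(n-m) mod 6]

Computing each output sample:
(x ⊛ y)[0] = 2
(x ⊛ y)[1] = 6
(x ⊛ y)[2] = 9
(x ⊛ y)[3] = 3
(x ⊛ y)[4] = 7
(x ⊛ y)[5] = -3

x ⊛ y = [2, 6, 9, 3, 7, -3]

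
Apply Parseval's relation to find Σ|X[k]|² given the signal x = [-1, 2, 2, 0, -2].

Parseval: Σ|x[n]|² = (1/N)Σ|X[k]|², so Σ|X[k]|² = N·Σ|x[n]|² = 5·13.0000

Σ|X[k]|² = N·Σ|x[n]|² = 5·13.0000 = 65.0000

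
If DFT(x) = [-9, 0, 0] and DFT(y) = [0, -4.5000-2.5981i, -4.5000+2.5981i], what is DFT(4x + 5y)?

By linearity: DFT(4x + 5y) = 4·DFT(x) + 5·DFT(y)
= 4·[-9, 0, 0] + 5·[0, -4.5000-2.5981i, -4.5000+2.5981i]

Computing element-wise:
Z[0] = 4·(-9) + 5·(0) = -36
Z[1] = 4·(0) + 5·(-4.5000-2.5981i) = -22.5000-12.9905i
Z[2] = 4·(0) + 5·(-4.5000+2.5981i) = -22.5000+12.9905i

DFT(4x + 5y) = 4·X + 5·Y = [-36, -22.5000-12.9905i, -22.5000+12.9905i]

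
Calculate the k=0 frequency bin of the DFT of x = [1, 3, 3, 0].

X[0] = Σ(n=0 to 3) x[n] · ω_4^0 = Σ x[n]
= (1) + (3) + (3) + (0)

X[0] = 7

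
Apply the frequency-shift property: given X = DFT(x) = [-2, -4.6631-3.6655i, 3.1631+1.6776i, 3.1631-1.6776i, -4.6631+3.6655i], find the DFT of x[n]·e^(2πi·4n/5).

Modulation property: DFT(ω_5^(-4n)·x[n]) = X[(k-4) mod 5], so circularly shift X by 4 positions.

X[k-4] = [-4.6631-3.6655i, 3.1631+1.6776i, 3.1631-1.6776i, -4.6631+3.6655i, -2]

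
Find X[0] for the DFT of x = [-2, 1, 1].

X[0] = Σ(n=0 to 2) x[n] · ω_3^0 = Σ x[n]
= (-2) + (1) + (1)

X[0] = 0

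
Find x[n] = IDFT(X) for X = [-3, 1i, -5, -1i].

x[n] = (1/4) Σ(k=0 to 3) X[k] · e^(2πikn/4)

Computing each x[n]:
x[0] = -2
x[1] = 0
x[2] = -2
x[3] = 1

x = [-2, 0, -2, 1]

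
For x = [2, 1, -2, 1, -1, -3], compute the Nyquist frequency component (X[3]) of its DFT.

X[3] = Σ(n=0 to 5) x[n] · ω_6^(3n) where ω_6 = e^(-2πi/6)
= (2)·ω_6^0 + (1)·ω_6^3 + (-2)·ω_6^6 + (1)·ω_6^9 + (-1)·ω_6^12 + (-3)·ω_6^15

X[3] = 0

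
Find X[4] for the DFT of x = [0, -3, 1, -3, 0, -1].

X[4] = Σ(n=0 to 5) x[n] · ω_6^(4n) where ω_6 = e^(-2πi/6)
= (0)·ω_6^0 + (-3)·ω_6^4 + (1)·ω_6^8 + (-3)·ω_6^12 + (0)·ω_6^16 + (-1)·ω_6^20

X[4] = -1.5000-2.5981i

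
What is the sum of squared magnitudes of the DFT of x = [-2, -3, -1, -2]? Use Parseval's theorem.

Parseval: Σ|x[n]|² = (1/N)Σ|X[k]|², so Σ|X[k]|² = N·Σ|x[n]|² = 4·18.0000

Σ|X[k]|² = N·Σ|x[n]|² = 4·18.0000 = 72.0000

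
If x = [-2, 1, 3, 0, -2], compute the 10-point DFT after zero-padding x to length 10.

Original 5-point DFT: [0, -4.7361-4.6165i, -0.2639+1.0898i, -0.2639-1.0898i, -4.7361+4.6165i]
Zero-padded 10-point DFT provides frequency interpolation.

DFT_10([x, 0, ...]) = [0, 1.3541-2.2654i, -4.7361-4.6165i, -5.3541+2.7144i, -0.2639+1.0898i, -2, -0.2639-1.0898i, -5.3541-2.7144i, -4.7361+4.6165i, 1.3541+2.2654i]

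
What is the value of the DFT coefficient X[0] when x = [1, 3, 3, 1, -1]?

X[0] = Σ(n=0 to 4) x[n] · ω_5^0 = Σ x[n]
= (1) + (3) + (3) + (1) + (-1)

X[0] = 7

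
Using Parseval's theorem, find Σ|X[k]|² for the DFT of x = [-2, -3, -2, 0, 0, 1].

Parseval: Σ|x[n]|² = (1/N)Σ|X[k]|², so Σ|X[k]|² = N·Σ|x[n]|² = 6·18.0000

Σ|X[k]|² = N·Σ|x[n]|² = 6·18.0000 = 108.0000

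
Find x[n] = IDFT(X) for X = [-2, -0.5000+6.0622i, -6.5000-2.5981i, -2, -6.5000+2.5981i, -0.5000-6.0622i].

x[n] = (1/6) Σ(k=0 to 5) X[k] · e^(2πikn/6)

Computing each x[n]:
x[0] = -3
x[1] = 0
x[2] = -2
x[3] = -2
x[4] = 3
x[5] = 2

x = [-3, 0, -2, -2, 3, 2]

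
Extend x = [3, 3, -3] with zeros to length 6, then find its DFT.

Original 3-point DFT: [3, 3.0000-5.1962i, 3.0000+5.1962i]
Zero-padded 6-point DFT provides frequency interpolation.

DFT_6([x, 0, ...]) = [3, 6, 3.0000-5.1962i, -3, 3.0000+5.1962i, 6]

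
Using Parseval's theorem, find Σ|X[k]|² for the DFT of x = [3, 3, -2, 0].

Parseval: Σ|x[n]|² = (1/N)Σ|X[k]|², so Σ|X[k]|² = N·Σ|x[n]|² = 4·22.0000

Σ|X[k]|² = N·Σ|x[n]|² = 4·22.0000 = 88.0000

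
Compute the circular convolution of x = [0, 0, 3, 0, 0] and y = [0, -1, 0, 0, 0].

(x ⊛ y)[n] = Σ(m=0 to 4) x[m] · y[(n-m) mod 5]

Computing each output sample:
(x ⊛ y)[0] = 0
(x ⊛ y)[1] = 0
(x ⊛ y)[2] = 0
(x ⊛ y)[3] = -3
(x ⊛ y)[4] = 0

x ⊛ y = [0, 0, 0, -3, 0]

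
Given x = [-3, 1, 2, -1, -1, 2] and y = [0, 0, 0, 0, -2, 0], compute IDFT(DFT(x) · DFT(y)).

(x ⊛ y)[n] = Σ(m=0 to 5) x[m] · y[(n-m) mod 6]

Computing each output sample:
(x ⊛ y)[0] = -4
(x ⊛ y)[1] = 2
(x ⊛ y)[2] = 2
(x ⊛ y)[3] = -4
(x ⊛ y)[4] = 6
(x ⊛ y)[5] = -2

x ⊛ y = [-4, 2, 2, -4, 6, -2]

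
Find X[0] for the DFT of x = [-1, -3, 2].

X[0] = Σ(n=0 to 2) x[n] · ω_3^0 = Σ x[n]
= (-1) + (-3) + (2)

X[0] = -2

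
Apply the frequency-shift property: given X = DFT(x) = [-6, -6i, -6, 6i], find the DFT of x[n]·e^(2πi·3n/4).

Modulation property: DFT(ω_4^(-3n)·x[n]) = X[(k-3) mod 4], so circularly shift X by 3 positions.

X[k-3] = [-6i, -6, 6i, -6]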